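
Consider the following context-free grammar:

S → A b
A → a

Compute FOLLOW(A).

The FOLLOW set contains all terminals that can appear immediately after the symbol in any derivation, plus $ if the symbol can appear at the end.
A occurs only in S → A b, where it is immediately followed by the terminal b. So FOLLOW(A) = {b}.

Final answer: {b}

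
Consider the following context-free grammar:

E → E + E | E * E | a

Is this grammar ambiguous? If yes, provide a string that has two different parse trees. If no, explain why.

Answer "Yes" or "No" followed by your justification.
Two different leftmost derivations of a + a * a:
  (1) E ⇒ E + E ⇒ a + E ⇒ a + E * E ⇒ a + a * E ⇒ a + a * a   (tree groups a + (a * a))
  (2) E ⇒ E * E ⇒ E + E * E ⇒ a + E * E ⇒ a + a * E ⇒ a + a * a   (tree groups (a + a) * a)
Two distinct leftmost derivations = two distinct parse trees, so the grammar is ambiguous.

Final answer: Yes - the string 'a + a * a' has two distinct leftmost derivations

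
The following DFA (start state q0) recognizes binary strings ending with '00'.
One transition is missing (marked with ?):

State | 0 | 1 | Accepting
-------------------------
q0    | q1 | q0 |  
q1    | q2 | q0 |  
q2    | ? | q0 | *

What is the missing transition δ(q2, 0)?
q2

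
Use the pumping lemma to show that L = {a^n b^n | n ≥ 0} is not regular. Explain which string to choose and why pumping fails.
Language: L = {a^n b^n | n ≥ 0} (equal numbers of a's followed by b's)
Step 1: Assume for contradiction that L is regular, with pumping length p.
Step 2: Choose s = a^p b^p. Then s ∈ L (it has p a's followed by p b's) and |s| ≥ p.
Step 3: Consider any decomposition s = xyz with |xy| ≤ p and |y| > 0. Since |xy| ≤ p and the first p symbols of s are all a's, y = a^k for some k with 1 ≤ k ≤ p.
Step 4: Pumping up (i = 2): xy²z = a^(p+k) b^p, which has more a's than b's, so xy²z ∉ L.
This contradicts the pumping lemma, so L is not regular.

Final answer: Choose s = a^p b^p. Since |xy| ≤ p, y = a^k with k ≥ 1. Then xy²z = a^(p+k) b^p ∉ L.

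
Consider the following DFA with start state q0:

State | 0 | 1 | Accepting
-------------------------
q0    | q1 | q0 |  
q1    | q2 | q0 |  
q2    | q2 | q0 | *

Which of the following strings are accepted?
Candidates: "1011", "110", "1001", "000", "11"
"1011": q0 → q0 → q1 → q0 → q0; q0 is not accepting → rejected
"110": q0 → q0 → q0 → q1; q1 is not accepting → rejected
"1001": q0 → q0 → q1 → q2 → q0; q0 is not accepting → rejected
"000": q0 → q1 → q2 → q2; q2 is accepting → accepted
"11": q0 → q0 → q0; q0 is not accepting → rejected

Final answer: "000"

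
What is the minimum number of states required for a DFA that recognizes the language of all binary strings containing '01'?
Language: binary strings containing '01'
Lower bound (Myhill–Nerode): the prefixes ε, 0, 01 are pairwise distinguishable:
  ε vs 01: suffix ε distinguishes them (ε is rejected, 01 is accepted)
  0 vs 01: suffix ε distinguishes them (0 is rejected, 01 is accepted)
  ε vs 0: suffix 1 distinguishes them (ε·1 = 1 is rejected, 0·1 = 01 is accepted)
So any DFA needs at least 3 states.
Upper bound: a DFA with 3 states exists (one state per class above: 'no progress', 'last symbol 0', and 'seen 01' (accepting sink)).
Minimum states: 3

Final answer: 3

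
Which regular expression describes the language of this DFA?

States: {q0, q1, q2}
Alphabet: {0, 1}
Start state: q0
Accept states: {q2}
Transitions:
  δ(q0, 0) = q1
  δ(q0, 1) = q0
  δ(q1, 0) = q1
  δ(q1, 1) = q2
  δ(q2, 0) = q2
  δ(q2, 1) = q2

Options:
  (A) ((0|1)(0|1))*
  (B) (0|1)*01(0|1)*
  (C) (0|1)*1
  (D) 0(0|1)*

Testing sample strings against the DFA:
  '11110' -> rejected
  '010' -> accepted
  '110' -> rejected
  '01' -> accepted
Checking each option for a counterexample:
  (A) ((0|1)(0|1))*: ε is rejected by the DFA but matches the regex → eliminated
  (B) (0|1)*01(0|1)*: agrees with the DFA on all strings of length ≤ 4
  (C) (0|1)*1: '1' is rejected by the DFA but matches the regex → eliminated
  (D) 0(0|1)*: '0' is rejected by the DFA but matches the regex → eliminated
Only (B) (0|1)*01(0|1)* is consistent with the DFA.

Final answer: (B) (0|1)*01(0|1)*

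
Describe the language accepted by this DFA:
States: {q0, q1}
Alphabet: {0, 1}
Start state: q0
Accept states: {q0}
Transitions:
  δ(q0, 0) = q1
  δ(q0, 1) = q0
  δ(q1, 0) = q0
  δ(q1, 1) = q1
Analyzing the DFA structure:
Start state: q0
Accept states: {q0}
Interpreting what each state remembers (checking against the transitions):
  q0: an even number of 0s has been read so far
  q1: an odd number of 0s has been read so far
  δ(q0, 0): in q0 (an even number of 0s has been read so far), after reading 0 we have: an odd number of 0s has been read so far → q1
  δ(q0, 1): in q0 (an even number of 0s has been read so far), after reading 1 we have: an even number of 0s has been read so far → q0
  δ(q1, 0): in q1 (an odd number of 0s has been read so far), after reading 0 we have: an even number of 0s has been read so far → q0
  δ(q1, 1): in q1 (an odd number of 0s has been read so far), after reading 1 we have: an odd number of 0s has been read so far → q1
A string is accepted iff it ends in {q0}, i.e. an even number of 0s has been read so far.
Language: All binary strings with an even number of 0s

Final answer: All binary strings with an even number of 0s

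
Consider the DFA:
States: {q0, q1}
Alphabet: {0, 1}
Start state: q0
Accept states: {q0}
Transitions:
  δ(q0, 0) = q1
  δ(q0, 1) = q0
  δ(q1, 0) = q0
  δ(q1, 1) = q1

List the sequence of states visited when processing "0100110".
Starting at q0
Read '0': q0 -> q1
Read '1': q1 -> q1
Read '0': q1 -> q0
Read '0': q0 -> q1
Read '1': q1 -> q1
Read '1': q1 -> q1
Read '0': q1 -> q0

Final answer: q0 -> q1 -> q1 -> q0 -> q1 -> q1 -> q1 -> q0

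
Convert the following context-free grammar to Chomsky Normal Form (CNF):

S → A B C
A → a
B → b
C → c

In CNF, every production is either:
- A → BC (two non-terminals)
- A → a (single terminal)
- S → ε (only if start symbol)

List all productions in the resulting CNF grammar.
The grammar has no ε-productions or unit productions to eliminate.
A → a is already in CNF (single terminal) – keep it.
B → b is already in CNF (single terminal) – keep it.
C → c is already in CNF (single terminal) – keep it.
S → A B C has 3 symbols on the right: break it into binary productions S → A X0, X0 → B C.
Resulting CNF grammar (5 productions): A → a; B → b; C → c; S → A X0; X0 → B C

Final answer: A → a; B → b; C → c; S → A X0; X0 → B C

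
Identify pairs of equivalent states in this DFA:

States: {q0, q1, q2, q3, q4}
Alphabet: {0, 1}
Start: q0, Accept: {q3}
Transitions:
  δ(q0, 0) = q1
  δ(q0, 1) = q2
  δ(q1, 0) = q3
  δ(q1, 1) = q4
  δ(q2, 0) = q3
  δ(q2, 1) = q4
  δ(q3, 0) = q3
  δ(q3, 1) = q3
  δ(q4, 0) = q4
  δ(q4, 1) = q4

Using the table-filling algorithm:
Round 0 – mark pairs where exactly one state is accepting: (q0,q3), (q1,q3), (q2,q3), (q3,q4)
Round 1 – newly marked: (q0,q1) [on 0: q1 vs q3, already marked]; (q0,q2) [on 0: q1 vs q3, already marked]; (q1,q4) [on 0: q3 vs q4, already marked]; (q2,q4) [on 0: q3 vs q4, already marked]
Round 2 – newly marked: (q0,q4) [on 0: q1 vs q4, already marked]
No further pairs can be marked.
(q1, q2) unmarked: δ(q1,0)=q3, δ(q2,0)=q3; δ(q1,1)=q4, δ(q2,1)=q4 → equivalent
Equivalent pairs: (q1, q2)

Final answer: Equivalent pairs: (q1, q2)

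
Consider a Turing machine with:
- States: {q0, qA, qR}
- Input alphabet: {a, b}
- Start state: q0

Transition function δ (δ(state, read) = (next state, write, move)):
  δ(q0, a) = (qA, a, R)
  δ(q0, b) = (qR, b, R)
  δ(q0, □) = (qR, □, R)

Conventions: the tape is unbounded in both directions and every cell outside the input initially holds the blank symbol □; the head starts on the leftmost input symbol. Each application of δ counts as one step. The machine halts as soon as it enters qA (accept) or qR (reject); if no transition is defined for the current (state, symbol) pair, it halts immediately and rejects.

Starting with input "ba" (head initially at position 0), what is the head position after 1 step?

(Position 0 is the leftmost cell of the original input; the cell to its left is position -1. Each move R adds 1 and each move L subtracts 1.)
Step 0: [q0]ba (head at position 0)
Step 1: δ(q0, b) = (qR, b, R)  ⊢  b[qR]a (head at position 1)
Head position after 1 step: 1

Final answer: Position 1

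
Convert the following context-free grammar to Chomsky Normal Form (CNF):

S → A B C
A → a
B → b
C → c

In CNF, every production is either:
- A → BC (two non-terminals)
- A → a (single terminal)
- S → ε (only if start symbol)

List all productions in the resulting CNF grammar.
The grammar has no ε-productions or unit productions to eliminate.
A → a is already in CNF (single terminal) – keep it.
B → b is already in CNF (single terminal) – keep it.
C → c is already in CNF (single terminal) – keep it.
S → A B C has 3 symbols on the right: break it into binary productions S → A X0, X0 → B C.
Resulting CNF grammar (5 productions): A → a; B → b; C → c; S → A X0; X0 → B C

Final answer: A → a; B → b; C → c; S → A X0; X0 → B C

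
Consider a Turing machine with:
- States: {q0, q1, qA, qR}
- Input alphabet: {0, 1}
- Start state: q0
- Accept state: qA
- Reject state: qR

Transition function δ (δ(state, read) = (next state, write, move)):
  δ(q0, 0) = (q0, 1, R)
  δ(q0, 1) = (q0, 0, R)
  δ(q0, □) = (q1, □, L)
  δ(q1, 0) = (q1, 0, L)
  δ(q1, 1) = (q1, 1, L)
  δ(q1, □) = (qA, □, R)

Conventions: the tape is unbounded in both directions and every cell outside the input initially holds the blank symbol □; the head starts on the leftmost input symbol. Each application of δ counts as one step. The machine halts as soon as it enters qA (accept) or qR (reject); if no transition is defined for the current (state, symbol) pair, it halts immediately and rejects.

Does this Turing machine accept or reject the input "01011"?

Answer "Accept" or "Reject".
Step 0: [q0]01011 (head at position 0)
Step 1: δ(q0, 0) = (q0, 1, R)  ⊢  1[q0]1011 (head at position 1)
Step 2: δ(q0, 1) = (q0, 0, R)  ⊢  10[q0]011 (head at position 2)
Step 3: δ(q0, 0) = (q0, 1, R)  ⊢  101[q0]11 (head at position 3)
Step 4: δ(q0, 1) = (q0, 0, R)  ⊢  1010[q0]1 (head at position 4)
Step 5: δ(q0, 1) = (q0, 0, R)  ⊢  10100[q0]□ (head at position 5)
Step 6: δ(q0, □) = (q1, □, L)  ⊢  1010[q1]0□ (head at position 4)
Step 7: δ(q1, 0) = (q1, 0, L)  ⊢  101[q1]00□ (head at position 3)
Step 8: δ(q1, 0) = (q1, 0, L)  ⊢  10[q1]100□ (head at position 2)
Step 9: δ(q1, 1) = (q1, 1, L)  ⊢  1[q1]0100□ (head at position 1)
Step 10: δ(q1, 0) = (q1, 0, L)  ⊢  [q1]10100□ (head at position 0)
Step 11: δ(q1, 1) = (q1, 1, L)  ⊢  [q1]□10100□ (head at position -1)
Step 12: δ(q1, □) = (qA, □, R)  ⊢  □[qA]10100□ (head at position 0)
The machine is in qA, so it halts and accepts.

Final answer: Accept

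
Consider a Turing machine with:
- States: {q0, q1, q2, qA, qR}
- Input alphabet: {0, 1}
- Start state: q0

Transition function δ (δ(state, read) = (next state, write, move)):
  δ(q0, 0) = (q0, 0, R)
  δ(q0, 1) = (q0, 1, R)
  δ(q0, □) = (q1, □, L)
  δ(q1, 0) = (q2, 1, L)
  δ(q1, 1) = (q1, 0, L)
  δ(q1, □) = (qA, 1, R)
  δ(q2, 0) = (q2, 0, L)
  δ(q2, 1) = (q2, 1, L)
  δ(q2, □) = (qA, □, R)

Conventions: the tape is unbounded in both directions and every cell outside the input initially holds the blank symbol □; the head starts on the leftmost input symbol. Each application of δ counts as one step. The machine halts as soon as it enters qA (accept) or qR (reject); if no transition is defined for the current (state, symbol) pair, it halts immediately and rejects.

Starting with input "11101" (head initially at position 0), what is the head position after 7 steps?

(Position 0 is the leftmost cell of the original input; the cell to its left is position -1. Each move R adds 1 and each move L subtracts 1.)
Step 0: [q0]11101 (head at position 0)
Step 1: δ(q0, 1) = (q0, 1, R)  ⊢  1[q0]1101 (head at position 1)
Step 2: δ(q0, 1) = (q0, 1, R)  ⊢  11[q0]101 (head at position 2)
Step 3: δ(q0, 1) = (q0, 1, R)  ⊢  111[q0]01 (head at position 3)
Step 4: δ(q0, 0) = (q0, 0, R)  ⊢  1110[q0]1 (head at position 4)
Step 5: δ(q0, 1) = (q0, 1, R)  ⊢  11101[q0]□ (head at position 5)
Step 6: δ(q0, □) = (q1, □, L)  ⊢  1110[q1]1□ (head at position 4)
Step 7: δ(q1, 1) = (q1, 0, L)  ⊢  111[q1]00□ (head at position 3)
Head position after 7 steps: 3

Final answer: Position 3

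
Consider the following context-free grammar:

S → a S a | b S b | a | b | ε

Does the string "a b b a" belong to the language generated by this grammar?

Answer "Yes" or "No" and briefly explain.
A derivation exists: S ⇒ a S a ⇒ a b S b a ⇒ a b b a (using S → a S a, S → b S b, then S → ε).

Final answer: Yes - a valid derivation exists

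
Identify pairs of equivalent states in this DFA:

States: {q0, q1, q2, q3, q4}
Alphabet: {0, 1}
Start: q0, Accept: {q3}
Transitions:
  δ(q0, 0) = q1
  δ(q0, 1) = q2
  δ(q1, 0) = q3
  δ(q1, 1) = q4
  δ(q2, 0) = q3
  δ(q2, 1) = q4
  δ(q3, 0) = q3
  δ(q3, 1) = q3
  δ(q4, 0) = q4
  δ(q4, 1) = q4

Using the table-filling algorithm:
Round 0 – mark pairs where exactly one state is accepting: (q0,q3), (q1,q3), (q2,q3), (q3,q4)
Round 1 – newly marked: (q0,q1) [on 0: q1 vs q3, already marked]; (q0,q2) [on 0: q1 vs q3, already marked]; (q1,q4) [on 0: q3 vs q4, already marked]; (q2,q4) [on 0: q3 vs q4, already marked]
Round 2 – newly marked: (q0,q4) [on 0: q1 vs q4, already marked]
No further pairs can be marked.
(q1, q2) unmarked: δ(q1,0)=q3, δ(q2,0)=q3; δ(q1,1)=q4, δ(q2,1)=q4 → equivalent
Equivalent pairs: (q1, q2)

Final answer: Equivalent pairs: (q1, q2)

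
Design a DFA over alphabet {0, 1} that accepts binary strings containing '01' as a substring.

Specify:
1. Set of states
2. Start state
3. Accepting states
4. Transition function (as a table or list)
One valid DFA (any DFA recognizing the same language is acceptable):
States: {q0, q1, q2}
Start: q0
Accepting: {q2}
Transitions (accepting states marked with *):
State | 0 | 1 | Accepting
-------------------------
q0    | q1 | q0 |  
q1    | q1 | q2 |  
q2    | q2 | q2 | *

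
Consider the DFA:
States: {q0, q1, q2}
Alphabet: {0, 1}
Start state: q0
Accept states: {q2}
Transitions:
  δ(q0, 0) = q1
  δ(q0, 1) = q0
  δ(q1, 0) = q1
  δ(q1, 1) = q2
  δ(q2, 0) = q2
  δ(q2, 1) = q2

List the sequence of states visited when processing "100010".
Starting at q0
Read '1': q0 -> q0
Read '0': q0 -> q1
Read '0': q1 -> q1
Read '0': q1 -> q1
Read '1': q1 -> q2
Read '0': q2 -> q2

Final answer: q0 -> q0 -> q1 -> q1 -> q1 -> q2 -> q2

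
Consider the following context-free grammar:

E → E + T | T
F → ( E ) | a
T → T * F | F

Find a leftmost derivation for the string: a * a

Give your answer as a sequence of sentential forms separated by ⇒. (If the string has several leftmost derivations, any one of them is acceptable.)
Start with E.
Step 1: the leftmost non-terminal is E; apply E → T:  T
Step 2: the leftmost non-terminal is T; apply T → T * F:  T * F
Step 3: the leftmost non-terminal is T; apply T → F:  F * F
Step 4: the leftmost non-terminal is F; apply F → a:  a * F
Step 5: the leftmost non-terminal is F; apply F → a:  a * a

Final answer: E ⇒ T ⇒ T * F ⇒ F * F ⇒ a * F ⇒ a * a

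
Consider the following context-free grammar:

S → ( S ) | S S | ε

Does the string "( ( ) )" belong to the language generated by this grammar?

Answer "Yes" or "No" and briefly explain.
A derivation exists: S ⇒ ( S ) ⇒ ( ( S ) ) ⇒ ( ( ) ) (using S → ( S ) twice, then S → ε).

Final answer: Yes - a valid derivation exists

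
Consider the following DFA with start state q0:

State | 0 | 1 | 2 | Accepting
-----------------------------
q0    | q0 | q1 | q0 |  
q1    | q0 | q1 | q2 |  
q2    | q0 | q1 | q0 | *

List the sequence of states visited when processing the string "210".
q0 → q0 → q1 → q0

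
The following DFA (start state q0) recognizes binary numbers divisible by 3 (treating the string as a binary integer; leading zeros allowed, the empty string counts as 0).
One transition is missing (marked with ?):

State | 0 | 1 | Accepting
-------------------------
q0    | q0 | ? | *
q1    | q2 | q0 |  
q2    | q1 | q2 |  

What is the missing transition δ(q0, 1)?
q1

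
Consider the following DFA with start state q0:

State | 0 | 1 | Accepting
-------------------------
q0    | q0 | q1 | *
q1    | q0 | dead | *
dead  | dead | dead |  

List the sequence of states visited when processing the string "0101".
q0 → q0 → q1 → q0 → q1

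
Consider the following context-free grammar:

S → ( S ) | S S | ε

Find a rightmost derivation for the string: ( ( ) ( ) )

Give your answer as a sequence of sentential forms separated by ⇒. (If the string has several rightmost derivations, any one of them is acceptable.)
Start with S.
Step 1: the rightmost non-terminal is S; apply S → ( S ):  ( S )
Step 2: the rightmost non-terminal is S; apply S → S S:  ( S S )
Step 3: the rightmost non-terminal is S; apply S → ( S ):  ( S ( S ) )
Step 4: the rightmost non-terminal is S; apply S → ε:  ( S ( ) )
Step 5: the rightmost non-terminal is S; apply S → ( S ):  ( ( S ) ( ) )
Step 6: the rightmost non-terminal is S; apply S → ε:  ( ( ) ( ) )

Final answer: S ⇒ ( S ) ⇒ ( S S ) ⇒ ( S ( S ) ) ⇒ ( S ( ) ) ⇒ ( ( S ) ( ) ) ⇒ ( ( ) ( ) )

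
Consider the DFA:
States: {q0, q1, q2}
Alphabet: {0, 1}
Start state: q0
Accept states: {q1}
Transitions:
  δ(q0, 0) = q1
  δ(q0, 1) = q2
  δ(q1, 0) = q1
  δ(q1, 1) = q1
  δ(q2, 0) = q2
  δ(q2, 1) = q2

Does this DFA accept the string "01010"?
Processing string "01010":
  q0 --0--> q1
  q1 --1--> q1
  q1 --0--> q1
  q1 --1--> q1
  q1 --0--> q1
Final state: q1
Accept states: {q1}
q1 is an accept state, so the string is accepted.

Final answer: Yes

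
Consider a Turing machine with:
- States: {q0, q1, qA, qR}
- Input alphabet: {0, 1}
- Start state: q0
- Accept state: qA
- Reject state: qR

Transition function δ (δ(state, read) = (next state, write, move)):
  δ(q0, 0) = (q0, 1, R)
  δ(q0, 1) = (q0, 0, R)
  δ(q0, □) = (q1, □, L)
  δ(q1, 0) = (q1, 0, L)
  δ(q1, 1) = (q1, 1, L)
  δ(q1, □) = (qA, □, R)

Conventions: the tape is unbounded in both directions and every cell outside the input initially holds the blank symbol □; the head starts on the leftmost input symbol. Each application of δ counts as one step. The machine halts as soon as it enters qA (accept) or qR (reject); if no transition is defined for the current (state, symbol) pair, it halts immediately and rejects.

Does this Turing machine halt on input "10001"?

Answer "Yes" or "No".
Step 0: [q0]10001 (head at position 0)
Step 1: δ(q0, 1) = (q0, 0, R)  ⊢  0[q0]0001 (head at position 1)
Step 2: δ(q0, 0) = (q0, 1, R)  ⊢  01[q0]001 (head at position 2)
Step 3: δ(q0, 0) = (q0, 1, R)  ⊢  011[q0]01 (head at position 3)
Step 4: δ(q0, 0) = (q0, 1, R)  ⊢  0111[q0]1 (head at position 4)
Step 5: δ(q0, 1) = (q0, 0, R)  ⊢  01110[q0]□ (head at position 5)
Step 6: δ(q0, □) = (q1, □, L)  ⊢  0111[q1]0□ (head at position 4)
Step 7: δ(q1, 0) = (q1, 0, L)  ⊢  011[q1]10□ (head at position 3)
Step 8: δ(q1, 1) = (q1, 1, L)  ⊢  01[q1]110□ (head at position 2)
Step 9: δ(q1, 1) = (q1, 1, L)  ⊢  0[q1]1110□ (head at position 1)
Step 10: δ(q1, 1) = (q1, 1, L)  ⊢  [q1]01110□ (head at position 0)
Step 11: δ(q1, 0) = (q1, 0, L)  ⊢  [q1]□01110□ (head at position -1)
Step 12: δ(q1, □) = (qA, □, R)  ⊢  □[qA]01110□ (head at position 0)
The machine is in qA, so it halts and accepts.
It halts after 12 steps.

Final answer: Yes - halts after 12 steps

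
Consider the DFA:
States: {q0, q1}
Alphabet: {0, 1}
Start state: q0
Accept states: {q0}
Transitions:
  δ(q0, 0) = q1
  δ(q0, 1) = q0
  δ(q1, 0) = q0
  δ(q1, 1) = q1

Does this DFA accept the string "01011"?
Processing string "01011":
  q0 --0--> q1
  q1 --1--> q1
  q1 --0--> q0
  q0 --1--> q0
  q0 --1--> q0
Final state: q0
Accept states: {q0}
q0 is an accept state, so the string is accepted.

Final answer: Yes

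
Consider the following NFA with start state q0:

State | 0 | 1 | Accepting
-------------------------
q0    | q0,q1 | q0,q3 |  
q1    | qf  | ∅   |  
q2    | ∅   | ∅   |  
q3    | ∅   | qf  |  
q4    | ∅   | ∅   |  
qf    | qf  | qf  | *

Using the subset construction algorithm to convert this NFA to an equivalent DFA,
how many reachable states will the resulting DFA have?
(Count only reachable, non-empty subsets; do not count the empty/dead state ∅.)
Start subset: {q0}
{q0}: on 0 → {q0, q1}, on 1 → {q0, q3}
{q0, q1}: on 0 → {q0, q1, qf}, on 1 → {q0, q3}
{q0, q3}: on 0 → {q0, q1}, on 1 → {q0, q3, qf}
{q0, q1, qf}: on 0 → {q0, q1, qf}, on 1 → {q0, q3, qf}
{q0, q3, qf}: on 0 → {q0, q1, qf}, on 1 → {q0, q3, qf}
Reachable non-empty subsets: {q0}, {q0, q1}, {q0, q3}, {q0, q1, qf}, {q0, q3, qf} — 5 in total.

Final answer: 5 states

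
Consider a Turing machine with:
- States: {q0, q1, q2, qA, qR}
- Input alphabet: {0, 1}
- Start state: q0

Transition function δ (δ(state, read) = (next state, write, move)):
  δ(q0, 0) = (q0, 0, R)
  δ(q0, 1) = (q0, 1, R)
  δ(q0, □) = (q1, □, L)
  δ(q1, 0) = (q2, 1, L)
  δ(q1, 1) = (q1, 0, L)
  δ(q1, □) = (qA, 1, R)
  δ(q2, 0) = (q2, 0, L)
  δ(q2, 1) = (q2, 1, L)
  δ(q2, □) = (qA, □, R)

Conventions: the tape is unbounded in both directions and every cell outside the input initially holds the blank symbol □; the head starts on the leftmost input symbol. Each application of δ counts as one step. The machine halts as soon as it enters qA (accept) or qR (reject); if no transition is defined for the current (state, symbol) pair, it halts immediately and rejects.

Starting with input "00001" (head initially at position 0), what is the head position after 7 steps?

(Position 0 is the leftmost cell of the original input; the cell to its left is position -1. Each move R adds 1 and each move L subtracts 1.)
Step 0: [q0]00001 (head at position 0)
Step 1: δ(q0, 0) = (q0, 0, R)  ⊢  0[q0]0001 (head at position 1)
Step 2: δ(q0, 0) = (q0, 0, R)  ⊢  00[q0]001 (head at position 2)
Step 3: δ(q0, 0) = (q0, 0, R)  ⊢  000[q0]01 (head at position 3)
Step 4: δ(q0, 0) = (q0, 0, R)  ⊢  0000[q0]1 (head at position 4)
Step 5: δ(q0, 1) = (q0, 1, R)  ⊢  00001[q0]□ (head at position 5)
Step 6: δ(q0, □) = (q1, □, L)  ⊢  0000[q1]1□ (head at position 4)
Step 7: δ(q1, 1) = (q1, 0, L)  ⊢  000[q1]00□ (head at position 3)
Head position after 7 steps: 3

Final answer: Position 3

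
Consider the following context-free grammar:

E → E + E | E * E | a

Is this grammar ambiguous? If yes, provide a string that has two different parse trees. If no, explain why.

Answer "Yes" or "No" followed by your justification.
Two different leftmost derivations of a + a * a:
  (1) E ⇒ E + E ⇒ a + E ⇒ a + E * E ⇒ a + a * E ⇒ a + a * a   (tree groups a + (a * a))
  (2) E ⇒ E * E ⇒ E + E * E ⇒ a + E * E ⇒ a + a * E ⇒ a + a * a   (tree groups (a + a) * a)
Two distinct leftmost derivations = two distinct parse trees, so the grammar is ambiguous.

Final answer: Yes - the string 'a + a * a' has two distinct leftmost derivations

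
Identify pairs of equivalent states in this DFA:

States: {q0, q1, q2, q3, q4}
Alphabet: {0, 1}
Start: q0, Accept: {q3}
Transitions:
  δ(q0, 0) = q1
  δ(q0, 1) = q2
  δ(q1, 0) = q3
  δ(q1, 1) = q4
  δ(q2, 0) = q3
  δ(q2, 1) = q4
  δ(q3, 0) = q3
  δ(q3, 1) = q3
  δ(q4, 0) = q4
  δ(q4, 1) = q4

Using the table-filling algorithm:
Round 0 – mark pairs where exactly one state is accepting: (q0,q3), (q1,q3), (q2,q3), (q3,q4)
Round 1 – newly marked: (q0,q1) [on 0: q1 vs q3, already marked]; (q0,q2) [on 0: q1 vs q3, already marked]; (q1,q4) [on 0: q3 vs q4, already marked]; (q2,q4) [on 0: q3 vs q4, already marked]
Round 2 – newly marked: (q0,q4) [on 0: q1 vs q4, already marked]
No further pairs can be marked.
(q1, q2) unmarked: δ(q1,0)=q3, δ(q2,0)=q3; δ(q1,1)=q4, δ(q2,1)=q4 → equivalent
Equivalent pairs: (q1, q2)

Final answer: Equivalent pairs: (q1, q2)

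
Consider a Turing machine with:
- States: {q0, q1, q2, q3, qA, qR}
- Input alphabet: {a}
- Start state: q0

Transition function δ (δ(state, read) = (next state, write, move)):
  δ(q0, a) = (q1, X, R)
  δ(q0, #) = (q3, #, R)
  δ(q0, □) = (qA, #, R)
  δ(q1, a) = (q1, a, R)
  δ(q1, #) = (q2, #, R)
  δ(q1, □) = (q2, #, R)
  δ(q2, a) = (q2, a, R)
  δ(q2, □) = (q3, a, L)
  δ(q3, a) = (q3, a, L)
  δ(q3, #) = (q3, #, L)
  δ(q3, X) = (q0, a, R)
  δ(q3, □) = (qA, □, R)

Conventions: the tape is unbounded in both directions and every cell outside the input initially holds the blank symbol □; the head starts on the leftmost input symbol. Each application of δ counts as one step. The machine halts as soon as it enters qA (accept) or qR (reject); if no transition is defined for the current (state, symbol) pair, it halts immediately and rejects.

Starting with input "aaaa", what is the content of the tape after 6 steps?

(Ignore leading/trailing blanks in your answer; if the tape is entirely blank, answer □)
Step 0: [q0]aaaa (head at position 0)
Step 1: δ(q0, a) = (q1, X, R)  ⊢  X[q1]aaa (head at position 1)
Step 2: δ(q1, a) = (q1, a, R)  ⊢  Xa[q1]aa (head at position 2)
Step 3: δ(q1, a) = (q1, a, R)  ⊢  Xaa[q1]a (head at position 3)
Step 4: δ(q1, a) = (q1, a, R)  ⊢  Xaaa[q1]□ (head at position 4)
Step 5: δ(q1, □) = (q2, #, R)  ⊢  Xaaa#[q2]□ (head at position 5)
Step 6: δ(q2, □) = (q3, a, L)  ⊢  Xaaa[q3]#a (head at position 4)
Tape after 6 steps (ignoring surrounding blanks): Xaaa#a

Final answer: Tape: Xaaa#a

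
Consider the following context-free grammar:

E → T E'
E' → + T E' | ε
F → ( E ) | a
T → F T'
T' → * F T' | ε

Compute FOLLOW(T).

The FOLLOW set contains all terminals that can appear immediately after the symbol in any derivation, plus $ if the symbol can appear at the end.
Useful FIRST sets: FIRST(E') = {+, ε}, FIRST(T') = {*, ε} (both E' and T' are nullable).
FOLLOW(E): E is the start symbol → $; E appears in F → ( E ) followed by ')' → FOLLOW(E) = {), $}.
FOLLOW(E'): E' appears at the right end of E → T E' and of E' → + T E', so FOLLOW(E') ⊇ FOLLOW(E) (the second occurrence adds nothing new). FOLLOW(E') = {), $}.
FOLLOW(T): in E → T E' and E' → + T E', T is followed by E': add FIRST(E') minus ε = {+}; since E' is nullable, also add FOLLOW(E) and FOLLOW(E') = {), $}. FOLLOW(T) = {+, ), $}.

Final answer: {$, ), +}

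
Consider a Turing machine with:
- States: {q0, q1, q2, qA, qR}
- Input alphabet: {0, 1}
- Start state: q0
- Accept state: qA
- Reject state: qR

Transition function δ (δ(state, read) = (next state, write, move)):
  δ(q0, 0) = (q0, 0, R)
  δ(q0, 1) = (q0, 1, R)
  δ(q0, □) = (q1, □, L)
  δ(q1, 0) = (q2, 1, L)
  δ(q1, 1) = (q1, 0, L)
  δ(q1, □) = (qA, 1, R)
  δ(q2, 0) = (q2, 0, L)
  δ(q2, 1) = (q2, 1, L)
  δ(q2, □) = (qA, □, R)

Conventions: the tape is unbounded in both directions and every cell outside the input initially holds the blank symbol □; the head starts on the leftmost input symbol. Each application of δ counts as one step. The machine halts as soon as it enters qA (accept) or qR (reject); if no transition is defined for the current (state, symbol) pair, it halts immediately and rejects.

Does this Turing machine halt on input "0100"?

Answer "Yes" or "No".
Step 0: [q0]0100 (head at position 0)
Step 1: δ(q0, 0) = (q0, 0, R)  ⊢  0[q0]100 (head at position 1)
Step 2: δ(q0, 1) = (q0, 1, R)  ⊢  01[q0]00 (head at position 2)
Step 3: δ(q0, 0) = (q0, 0, R)  ⊢  010[q0]0 (head at position 3)
Step 4: δ(q0, 0) = (q0, 0, R)  ⊢  0100[q0]□ (head at position 4)
Step 5: δ(q0, □) = (q1, □, L)  ⊢  010[q1]0□ (head at position 3)
Step 6: δ(q1, 0) = (q2, 1, L)  ⊢  01[q2]01□ (head at position 2)
Step 7: δ(q2, 0) = (q2, 0, L)  ⊢  0[q2]101□ (head at position 1)
Step 8: δ(q2, 1) = (q2, 1, L)  ⊢  [q2]0101□ (head at position 0)
Step 9: δ(q2, 0) = (q2, 0, L)  ⊢  [q2]□0101□ (head at position -1)
Step 10: δ(q2, □) = (qA, □, R)  ⊢  □[qA]0101□ (head at position 0)
The machine is in qA, so it halts and accepts.
It halts after 10 steps.

Final answer: Yes - halts after 10 steps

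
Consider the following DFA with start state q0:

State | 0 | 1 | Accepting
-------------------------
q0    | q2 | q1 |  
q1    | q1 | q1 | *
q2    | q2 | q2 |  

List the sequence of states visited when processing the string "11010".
q0 → q1 → q1 → q1 → q1 → q1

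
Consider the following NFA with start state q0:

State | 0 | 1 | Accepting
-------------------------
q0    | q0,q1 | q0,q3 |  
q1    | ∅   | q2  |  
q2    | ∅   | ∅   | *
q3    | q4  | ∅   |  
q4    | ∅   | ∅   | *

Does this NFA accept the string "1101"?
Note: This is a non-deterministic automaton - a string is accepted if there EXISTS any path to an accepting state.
Track the set of states the NFA could be in: start {q0}
Read '1': {q0} → {q0, q3}
Read '1': {q0, q3} → {q0, q3}
Read '0': {q0, q3} → {q0, q1, q4}
Read '1': {q0, q1, q4} → {q0, q2, q3}
Final set {q0, q2, q3} contains accepting state(s) {q2} → accepted.

Final answer: Yes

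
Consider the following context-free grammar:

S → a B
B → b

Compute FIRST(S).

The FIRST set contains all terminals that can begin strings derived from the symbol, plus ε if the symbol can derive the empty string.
S has the single production S → a B, whose right-hand side begins with the terminal a. So FIRST(S) = {a}.

Final answer: {a}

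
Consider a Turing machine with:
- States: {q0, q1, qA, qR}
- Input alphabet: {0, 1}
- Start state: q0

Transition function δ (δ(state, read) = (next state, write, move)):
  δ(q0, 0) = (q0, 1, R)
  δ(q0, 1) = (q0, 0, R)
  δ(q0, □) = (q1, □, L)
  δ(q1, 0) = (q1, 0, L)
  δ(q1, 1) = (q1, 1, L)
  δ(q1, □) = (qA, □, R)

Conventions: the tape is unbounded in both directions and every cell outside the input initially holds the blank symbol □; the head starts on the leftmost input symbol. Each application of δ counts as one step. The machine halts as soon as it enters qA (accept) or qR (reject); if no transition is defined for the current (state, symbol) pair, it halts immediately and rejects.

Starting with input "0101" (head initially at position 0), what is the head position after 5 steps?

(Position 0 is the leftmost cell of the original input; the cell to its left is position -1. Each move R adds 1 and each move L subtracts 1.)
Step 0: [q0]0101 (head at position 0)
Step 1: δ(q0, 0) = (q0, 1, R)  ⊢  1[q0]101 (head at position 1)
Step 2: δ(q0, 1) = (q0, 0, R)  ⊢  10[q0]01 (head at position 2)
Step 3: δ(q0, 0) = (q0, 1, R)  ⊢  101[q0]1 (head at position 3)
Step 4: δ(q0, 1) = (q0, 0, R)  ⊢  1010[q0]□ (head at position 4)
Step 5: δ(q0, □) = (q1, □, L)  ⊢  101[q1]0□ (head at position 3)
Head position after 5 steps: 3

Final answer: Position 3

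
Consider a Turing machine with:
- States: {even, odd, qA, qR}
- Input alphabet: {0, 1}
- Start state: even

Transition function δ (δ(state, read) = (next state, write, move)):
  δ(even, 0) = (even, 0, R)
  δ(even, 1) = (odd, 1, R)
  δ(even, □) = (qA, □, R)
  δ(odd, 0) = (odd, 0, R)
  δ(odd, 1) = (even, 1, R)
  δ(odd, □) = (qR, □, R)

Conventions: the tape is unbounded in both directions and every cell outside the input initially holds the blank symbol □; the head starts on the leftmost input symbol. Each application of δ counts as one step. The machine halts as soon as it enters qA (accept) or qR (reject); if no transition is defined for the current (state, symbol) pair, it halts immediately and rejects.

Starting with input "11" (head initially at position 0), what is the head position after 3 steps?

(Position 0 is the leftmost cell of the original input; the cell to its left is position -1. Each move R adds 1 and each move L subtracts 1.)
Step 0: [even]11 (head at position 0)
Step 1: δ(even, 1) = (odd, 1, R)  ⊢  1[odd]1 (head at position 1)
Step 2: δ(odd, 1) = (even, 1, R)  ⊢  11[even]□ (head at position 2)
Step 3: δ(even, □) = (qA, □, R)  ⊢  11□[qA]□ (head at position 3)
Head position after 3 steps: 3

Final answer: Position 3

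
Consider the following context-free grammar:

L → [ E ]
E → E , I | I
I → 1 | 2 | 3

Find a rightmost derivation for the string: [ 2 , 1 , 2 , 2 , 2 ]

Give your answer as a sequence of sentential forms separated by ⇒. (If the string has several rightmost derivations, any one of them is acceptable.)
Start with L.
Step 1: the rightmost non-terminal is L; apply L → [ E ]:  [ E ]
Step 2: the rightmost non-terminal is E; apply E → E , I:  [ E , I ]
Step 3: the rightmost non-terminal is I; apply I → 2:  [ E , 2 ]
Step 4: the rightmost non-terminal is E; apply E → E , I:  [ E , I , 2 ]
Step 5: the rightmost non-terminal is I; apply I → 2:  [ E , 2 , 2 ]
Step 6: the rightmost non-terminal is E; apply E → E , I:  [ E , I , 2 , 2 ]
Step 7: the rightmost non-terminal is I; apply I → 2:  [ E , 2 , 2 , 2 ]
Step 8: the rightmost non-terminal is E; apply E → E , I:  [ E , I , 2 , 2 , 2 ]
Step 9: the rightmost non-terminal is I; apply I → 1:  [ E , 1 , 2 , 2 , 2 ]
Step 10: the rightmost non-terminal is E; apply E → I:  [ I , 1 , 2 , 2 , 2 ]
Step 11: the rightmost non-terminal is I; apply I → 2:  [ 2 , 1 , 2 , 2 , 2 ]

Final answer: L ⇒ [ E ] ⇒ [ E , I ] ⇒ [ E , 2 ] ⇒ [ E , I , 2 ] ⇒ [ E , 2 , 2 ] ⇒ [ E , I , 2 , 2 ] ⇒ [ E , 2 , 2 , 2 ] ⇒ [ E , I , 2 , 2 , 2 ] ⇒ [ E , 1 , 2 , 2 , 2 ] ⇒ [ I , 1 , 2 , 2 , 2 ] ⇒ [ 2 , 1 , 2 , 2 , 2 ]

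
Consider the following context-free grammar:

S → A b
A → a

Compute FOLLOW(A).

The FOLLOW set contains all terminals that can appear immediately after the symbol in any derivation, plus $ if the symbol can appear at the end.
A occurs only in S → A b, where it is immediately followed by the terminal b. So FOLLOW(A) = {b}.

Final answer: {b}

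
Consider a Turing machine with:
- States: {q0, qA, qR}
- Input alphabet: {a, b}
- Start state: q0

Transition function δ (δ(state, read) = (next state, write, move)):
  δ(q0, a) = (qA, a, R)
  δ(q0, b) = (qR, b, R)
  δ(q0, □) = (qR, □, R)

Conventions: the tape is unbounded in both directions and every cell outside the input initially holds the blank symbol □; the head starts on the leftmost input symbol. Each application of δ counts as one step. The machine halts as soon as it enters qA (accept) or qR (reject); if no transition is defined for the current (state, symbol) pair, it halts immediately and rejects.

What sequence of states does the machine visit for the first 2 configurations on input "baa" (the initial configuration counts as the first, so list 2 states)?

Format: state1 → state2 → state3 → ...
Step 0: [q0]baa (head at position 0)
Step 1: δ(q0, b) = (qR, b, R)  ⊢  b[qR]aa (head at position 1)
Reading off the states of these 2 configurations: q0 → qR

Final answer: q0 → qR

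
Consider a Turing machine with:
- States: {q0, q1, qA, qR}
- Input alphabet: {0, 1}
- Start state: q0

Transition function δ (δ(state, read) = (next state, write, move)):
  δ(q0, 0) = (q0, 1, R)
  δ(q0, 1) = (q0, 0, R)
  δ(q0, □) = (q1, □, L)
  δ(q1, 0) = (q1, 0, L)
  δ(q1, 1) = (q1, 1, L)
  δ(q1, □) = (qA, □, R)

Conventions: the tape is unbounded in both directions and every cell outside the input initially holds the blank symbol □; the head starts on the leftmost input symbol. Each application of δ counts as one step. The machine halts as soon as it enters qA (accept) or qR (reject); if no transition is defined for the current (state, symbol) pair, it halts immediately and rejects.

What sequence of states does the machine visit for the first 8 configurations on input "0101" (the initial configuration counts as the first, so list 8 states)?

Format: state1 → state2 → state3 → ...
Step 0: [q0]0101 (head at position 0)
Step 1: δ(q0, 0) = (q0, 1, R)  ⊢  1[q0]101 (head at position 1)
Step 2: δ(q0, 1) = (q0, 0, R)  ⊢  10[q0]01 (head at position 2)
Step 3: δ(q0, 0) = (q0, 1, R)  ⊢  101[q0]1 (head at position 3)
Step 4: δ(q0, 1) = (q0, 0, R)  ⊢  1010[q0]□ (head at position 4)
Step 5: δ(q0, □) = (q1, □, L)  ⊢  101[q1]0□ (head at position 3)
Step 6: δ(q1, 0) = (q1, 0, L)  ⊢  10[q1]10□ (head at position 2)
Step 7: δ(q1, 1) = (q1, 1, L)  ⊢  1[q1]010□ (head at position 1)
Reading off the states of these 8 configurations: q0 → q0 → q0 → q0 → q0 → q1 → q1 → q1

Final answer: q0 → q0 → q0 → q0 → q0 → q1 → q1 → q1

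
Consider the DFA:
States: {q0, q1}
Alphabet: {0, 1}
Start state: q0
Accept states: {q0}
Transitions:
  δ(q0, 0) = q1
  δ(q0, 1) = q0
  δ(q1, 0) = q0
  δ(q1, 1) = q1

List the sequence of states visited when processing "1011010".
Starting at q0
Read '1': q0 -> q0
Read '0': q0 -> q1
Read '1': q1 -> q1
Read '1': q1 -> q1
Read '0': q1 -> q0
Read '1': q0 -> q0
Read '0': q0 -> q1

Final answer: q0 -> q0 -> q1 -> q1 -> q1 -> q0 -> q0 -> q1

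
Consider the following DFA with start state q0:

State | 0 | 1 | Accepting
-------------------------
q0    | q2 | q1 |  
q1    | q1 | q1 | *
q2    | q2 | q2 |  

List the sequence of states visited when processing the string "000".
q0 → q2 → q2 → q2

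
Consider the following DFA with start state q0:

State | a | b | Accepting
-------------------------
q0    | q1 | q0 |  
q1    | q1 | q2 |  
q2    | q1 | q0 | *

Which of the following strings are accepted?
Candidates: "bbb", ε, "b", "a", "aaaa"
"bbb": q0 → q0 → q0 → q0; q0 is not accepting → rejected
ε: q0; q0 is not accepting → rejected
"b": q0 → q0; q0 is not accepting → rejected
"a": q0 → q1; q1 is not accepting → rejected
"aaaa": q0 → q1 → q1 → q1 → q1; q1 is not accepting → rejected

Final answer: None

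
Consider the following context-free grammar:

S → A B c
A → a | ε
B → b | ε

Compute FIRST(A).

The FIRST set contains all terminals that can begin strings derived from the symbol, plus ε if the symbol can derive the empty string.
A → a contributes a; A → ε makes A nullable, contributing ε. FIRST(A) = {a, ε}.

Final answer: {a, ε}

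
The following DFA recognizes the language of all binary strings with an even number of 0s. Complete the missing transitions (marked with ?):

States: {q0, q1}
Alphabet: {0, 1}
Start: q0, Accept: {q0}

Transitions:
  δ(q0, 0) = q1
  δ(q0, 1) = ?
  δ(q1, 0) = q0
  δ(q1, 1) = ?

What each state remembers (consistent with the given transitions and accept states):
  q0: an even number of 0s has been read so far
  q1: an odd number of 0s has been read so far
Filling in the missing entries:
  δ(q0, 1): in q0 (an even number of 0s has been read so far), after reading 1 we have: an even number of 0s has been read so far → q0
  δ(q1, 1): in q1 (an odd number of 0s has been read so far), after reading 1 we have: an odd number of 0s has been read so far → q1

Final answer: δ(q0, 1) = q0; δ(q1, 1) = q1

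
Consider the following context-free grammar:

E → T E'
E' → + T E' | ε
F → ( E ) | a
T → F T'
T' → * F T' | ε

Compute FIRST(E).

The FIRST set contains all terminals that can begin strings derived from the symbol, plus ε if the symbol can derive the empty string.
FIRST(F): F → ( E ) contributes '(' and F → a contributes 'a', so FIRST(F) = {(, a}. F is not nullable.
FIRST(T): T → F T' begins with F, and F is not nullable, so FIRST(T) = FIRST(F) = {(, a}.
FIRST(E): E → T E' begins with T, and T is not nullable, so FIRST(E) = FIRST(T) = {(, a}.

Final answer: {(, a}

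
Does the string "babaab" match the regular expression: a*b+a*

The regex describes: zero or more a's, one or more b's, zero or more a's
No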